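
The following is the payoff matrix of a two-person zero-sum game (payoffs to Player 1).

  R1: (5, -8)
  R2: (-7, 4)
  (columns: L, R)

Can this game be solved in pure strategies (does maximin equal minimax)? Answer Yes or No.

Row minima: R1 → -8, R2 → -7; maximin = -7.
Column maxima: L → 5, R → 4; minimax = 4.
-7 ≠ 4, so no pure-strategy equilibrium exists.

No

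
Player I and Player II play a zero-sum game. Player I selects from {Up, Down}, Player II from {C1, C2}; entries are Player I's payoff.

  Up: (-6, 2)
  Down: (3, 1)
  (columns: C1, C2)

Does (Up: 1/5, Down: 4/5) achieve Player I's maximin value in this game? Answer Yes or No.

Yes

Against C1 this mix gives (1/5)·(-6) + (4/5)·3 = 6/5.
Against C2 this mix gives (1/5)·2 + (4/5)·1 = 6/5.
All of Player II's active replies (C1, C2) yield 6/5, and no column does worse for Player I. The mix makes Player II indifferent and guarantees 6/5, so it is optimal.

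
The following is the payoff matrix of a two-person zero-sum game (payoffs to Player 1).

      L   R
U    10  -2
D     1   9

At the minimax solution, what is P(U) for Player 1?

Row minima: U → -2, D → 1; maximin = 1.
Column maxima: L → 10, R → 9; minimax = 9.
1 ≠ 9, so there is no saddle point; optimal play is mixed.
Let Player 1 play U with probability p. Expected payoff against L: 10p + 1(1−p) = 9p + 1; against R: (-2)p + 9(1−p) = −11p + 9.
Setting these equal: 9p + 1 = −11p + 9 ⇒ 20p = 8 ⇒ p = 2/5, and the value is (9)·(2/5) + 1 = 23/5.
For Player 2: with q = P(L), equating U's and D's payoffs gives 12q − 2 = −8q + 9 ⇒ q = 11/20.

2/5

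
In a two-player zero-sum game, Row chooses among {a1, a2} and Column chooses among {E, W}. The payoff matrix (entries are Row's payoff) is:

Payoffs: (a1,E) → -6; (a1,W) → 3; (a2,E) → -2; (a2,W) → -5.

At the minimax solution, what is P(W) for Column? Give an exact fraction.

1/3

Row minima: a1 → -6, a2 → -5; maximin = -5.
Column maxima: E → -2, W → 3; minimax = -2.
-5 ≠ -2, so there is no saddle point; optimal play is mixed.
Let Row play a1 with probability p. Expected payoff against E: (-6)p + (-2)(1−p) = −4p − 2; against W: 3p + (-5)(1−p) = 8p − 5.
Setting these equal: −4p − 2 = 8p − 5 ⇒ −12p = -3 ⇒ p = 1/4, and the value is (-4)·(1/4) − 2 = -3.
For Column: with q = P(E), equating a1's and a2's payoffs gives −9q + 3 = 3q − 5 ⇒ q = 2/3.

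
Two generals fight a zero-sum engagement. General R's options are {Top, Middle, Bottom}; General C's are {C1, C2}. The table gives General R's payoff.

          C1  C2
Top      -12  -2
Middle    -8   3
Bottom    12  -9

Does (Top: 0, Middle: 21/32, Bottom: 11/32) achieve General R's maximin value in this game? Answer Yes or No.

Yes

Against C1 this mix gives (21/32)·(-8) + (11/32)·12 = -9/8.
Against C2 this mix gives (21/32)·3 + (11/32)·(-9) = -9/8.
All of General C's active replies (C1, C2) yield -9/8, and no column does worse for General R. The mix makes General C indifferent and guarantees -9/8, so it is optimal.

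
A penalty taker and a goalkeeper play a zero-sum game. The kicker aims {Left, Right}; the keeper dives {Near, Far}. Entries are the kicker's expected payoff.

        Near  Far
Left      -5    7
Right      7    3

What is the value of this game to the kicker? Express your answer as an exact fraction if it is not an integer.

Row minima: Left → -5, Right → 3; maximin = 3.
Column maxima: Near → 7, Far → 7; minimax = 7.
3 ≠ 7, so there is no saddle point; optimal play is mixed.
Let the kicker play Left with probability p. Expected payoff against Near: (-5)p + 7(1−p) = −12p + 7; against Far: 7p + 3(1−p) = 4p + 3.
Setting these equal: −12p + 7 = 4p + 3 ⇒ −16p = -4 ⇒ p = 1/4, and the value is (-12)·(1/4) + 7 = 4.
For the keeper: with q = P(Near), equating Left's and Right's payoffs gives −12q + 7 = 4q + 3 ⇒ q = 1/4.

4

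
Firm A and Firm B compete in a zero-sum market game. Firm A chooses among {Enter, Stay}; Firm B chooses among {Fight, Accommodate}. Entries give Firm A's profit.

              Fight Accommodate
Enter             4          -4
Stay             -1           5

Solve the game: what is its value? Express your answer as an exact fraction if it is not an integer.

Row minima: Enter → -4, Stay → -1; maximin = -1.
Column maxima: Fight → 4, Accommodate → 5; minimax = 4.
-1 ≠ 4, so there is no saddle point; optimal play is mixed.
Let Firm A play Enter with probability p. Expected payoff against Fight: 4p + (-1)(1−p) = 5p − 1; against Accommodate: (-4)p + 5(1−p) = −9p + 5.
Setting these equal: 5p − 1 = −9p + 5 ⇒ 14p = 6 ⇒ p = 3/7, and the value is (5)·(3/7) − 1 = 8/7.
For Firm B: with q = P(Fight), equating Enter's and Stay's payoffs gives 8q − 4 = −6q + 5 ⇒ q = 9/14.

8/7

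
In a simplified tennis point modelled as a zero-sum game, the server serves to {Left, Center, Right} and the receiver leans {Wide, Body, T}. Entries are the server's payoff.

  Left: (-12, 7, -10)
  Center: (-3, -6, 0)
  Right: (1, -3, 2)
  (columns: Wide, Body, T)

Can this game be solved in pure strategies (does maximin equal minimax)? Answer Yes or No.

Row minima: Left → -12, Center → -6, Right → -3; maximin = -3.
Column maxima: Wide → 1, Body → 7, T → 2; minimax = 1.
-3 ≠ 1, so no pure-strategy equilibrium exists.

No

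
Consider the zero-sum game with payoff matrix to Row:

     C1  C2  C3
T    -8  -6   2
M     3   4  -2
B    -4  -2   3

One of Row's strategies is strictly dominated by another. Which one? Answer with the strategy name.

T

B gives a strictly higher payoff than T against every column: -4 > -8, -2 > -6, 3 > 2.
So T is strictly dominated and Row never plays it.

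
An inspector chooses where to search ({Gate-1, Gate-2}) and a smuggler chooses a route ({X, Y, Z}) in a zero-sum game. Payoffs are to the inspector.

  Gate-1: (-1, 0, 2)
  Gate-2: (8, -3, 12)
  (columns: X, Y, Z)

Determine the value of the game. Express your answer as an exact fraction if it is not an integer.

Row minima: Gate-1 → -1, Gate-2 → -3; maximin = -1.
Column maxima: X → 8, Y → 0, Z → 12; minimax = 0.
-1 ≠ 0, so there is no saddle point; optimal play is mixed.
Z is strictly dominated by X (it gives the inspector strictly more in every row), so the smuggler never plays it.
On the remaining 2×2 (Gate-1, Gate-2 vs X, Y):
Let the inspector play Gate-1 with probability p. Expected payoff against X: (-1)p + 8(1−p) = −9p + 8; against Y: 0p + (-3)(1−p) = 3p − 3.
Setting these equal: −9p + 8 = 3p − 3 ⇒ −12p = -11 ⇒ p = 11/12, and the value is (-9)·(11/12) + 8 = -1/4.
For the smuggler: with q = P(X), equating Gate-1's and Gate-2's payoffs gives −q = 11q − 3 ⇒ q = 1/4.

-1/4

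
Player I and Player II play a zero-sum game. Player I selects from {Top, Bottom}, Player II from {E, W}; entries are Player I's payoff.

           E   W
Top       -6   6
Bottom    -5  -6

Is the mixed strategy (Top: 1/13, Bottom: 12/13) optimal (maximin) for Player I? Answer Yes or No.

Yes

Against E this mix gives (1/13)·(-6) + (12/13)·(-5) = -66/13.
Against W this mix gives (1/13)·6 + (12/13)·(-6) = -66/13.
All of Player II's active replies (E, W) yield -66/13, and no column does worse for Player I. The mix makes Player II indifferent and guarantees -66/13, so it is optimal.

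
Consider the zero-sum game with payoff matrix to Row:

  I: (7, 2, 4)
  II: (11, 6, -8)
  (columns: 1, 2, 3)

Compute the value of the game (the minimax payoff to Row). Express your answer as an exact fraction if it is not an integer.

5/2

Row minima: I → 2, II → -8; maximin = 2.
Column maxima: 1 → 11, 2 → 6, 3 → 4; minimax = 4.
2 ≠ 4, so there is no saddle point; optimal play is mixed.
1 is strictly dominated by 2 (it gives Row strictly more in every row), so Column never plays it.
On the remaining 2×2 (I, II vs 2, 3):
Let Row play I with probability p. Expected payoff against 2: 2p + 6(1−p) = −4p + 6; against 3: 4p + (-8)(1−p) = 12p − 8.
Setting these equal: −4p + 6 = 12p − 8 ⇒ −16p = -14 ⇒ p = 7/8, and the value is (-4)·(7/8) + 6 = 5/2.
For Column: with q = P(2), equating I's and II's payoffs gives −2q + 4 = 14q − 8 ⇒ q = 3/4.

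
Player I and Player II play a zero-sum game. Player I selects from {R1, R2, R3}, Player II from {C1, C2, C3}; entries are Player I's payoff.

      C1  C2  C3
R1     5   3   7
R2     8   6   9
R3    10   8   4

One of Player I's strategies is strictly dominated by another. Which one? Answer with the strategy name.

R1

R2 gives a strictly higher payoff than R1 against every column: 8 > 5, 6 > 3, 9 > 7.
So R1 is strictly dominated and Player I never plays it.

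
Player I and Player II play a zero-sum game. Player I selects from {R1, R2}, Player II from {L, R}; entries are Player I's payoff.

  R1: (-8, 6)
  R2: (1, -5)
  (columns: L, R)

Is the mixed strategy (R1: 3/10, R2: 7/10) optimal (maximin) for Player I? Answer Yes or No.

Yes

Against L this mix gives (3/10)·(-8) + (7/10)·1 = -17/10.
Against R this mix gives (3/10)·6 + (7/10)·(-5) = -17/10.
All of Player II's active replies (L, R) yield -17/10, and no column does worse for Player I. The mix makes Player II indifferent and guarantees -17/10, so it is optimal.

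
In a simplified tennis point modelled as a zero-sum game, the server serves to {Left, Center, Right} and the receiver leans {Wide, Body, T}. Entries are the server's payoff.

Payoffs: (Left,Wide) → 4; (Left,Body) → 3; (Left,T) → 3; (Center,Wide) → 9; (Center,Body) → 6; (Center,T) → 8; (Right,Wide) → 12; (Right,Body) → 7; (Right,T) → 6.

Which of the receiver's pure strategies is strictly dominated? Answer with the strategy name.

Body holds the server's payoff strictly below Wide in every row: 3 < 4, 6 < 9, 7 < 12.
So Wide is strictly dominated for the receiver.

Wide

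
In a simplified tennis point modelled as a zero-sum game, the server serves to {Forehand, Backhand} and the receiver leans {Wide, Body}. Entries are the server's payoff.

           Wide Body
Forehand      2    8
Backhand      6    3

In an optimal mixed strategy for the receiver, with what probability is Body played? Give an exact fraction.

Row minima: Forehand → 2, Backhand → 3; maximin = 3.
Column maxima: Wide → 6, Body → 8; minimax = 6.
3 ≠ 6, so there is no saddle point; optimal play is mixed.
Let the server play Forehand with probability p. Expected payoff against Wide: 2p + 6(1−p) = −4p + 6; against Body: 8p + 3(1−p) = 5p + 3.
Setting these equal: −4p + 6 = 5p + 3 ⇒ −9p = -3 ⇒ p = 1/3, and the value is (-4)·(1/3) + 6 = 14/3.
For the receiver: with q = P(Wide), equating Forehand's and Backhand's payoffs gives −6q + 8 = 3q + 3 ⇒ q = 5/9.

4/9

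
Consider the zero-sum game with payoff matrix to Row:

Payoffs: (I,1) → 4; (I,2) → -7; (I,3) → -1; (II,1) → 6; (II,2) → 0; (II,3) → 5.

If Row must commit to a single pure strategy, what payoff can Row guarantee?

0

Row minima: I → -7, II → 0.
The best of these is 0.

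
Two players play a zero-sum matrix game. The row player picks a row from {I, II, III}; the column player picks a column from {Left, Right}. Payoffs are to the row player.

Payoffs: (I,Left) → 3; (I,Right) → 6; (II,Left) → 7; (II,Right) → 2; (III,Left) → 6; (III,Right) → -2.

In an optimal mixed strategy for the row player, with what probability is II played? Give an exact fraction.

3/8

Row minima: I → 3, II → 2, III → -2; maximin = 3.
Column maxima: Left → 7, Right → 6; minimax = 6.
3 ≠ 6, so there is no saddle point; optimal play is mixed.
III is strictly dominated by II, so the row player never plays it.
On the remaining 2×2 (I, II vs Left, Right):
Let the row player play I with probability p. Expected payoff against Left: 3p + 7(1−p) = −4p + 7; against Right: 6p + 2(1−p) = 4p + 2.
Setting these equal: −4p + 7 = 4p + 2 ⇒ −8p = -5 ⇒ p = 5/8, and the value is (-4)·(5/8) + 7 = 9/2.
For the column player: with q = P(Left), equating I's and II's payoffs gives −3q + 6 = 5q + 2 ⇒ q = 1/2.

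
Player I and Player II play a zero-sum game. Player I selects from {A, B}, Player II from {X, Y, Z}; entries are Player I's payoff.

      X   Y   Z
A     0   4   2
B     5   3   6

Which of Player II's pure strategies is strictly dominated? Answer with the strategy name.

X holds Player I's payoff strictly below Z in every row: 0 < 2, 5 < 6.
So Z is strictly dominated for Player II.

Z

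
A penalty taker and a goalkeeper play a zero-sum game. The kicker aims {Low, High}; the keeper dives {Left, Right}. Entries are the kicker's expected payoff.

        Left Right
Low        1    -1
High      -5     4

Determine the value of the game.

Row minima: Low → -1, High → -5; maximin = -1.
Column maxima: Left → 1, Right → 4; minimax = 1.
-1 ≠ 1, so there is no saddle point; optimal play is mixed.
Let the kicker play Low with probability p. Expected payoff against Left: 1p + (-5)(1−p) = 6p − 5; against Right: (-1)p + 4(1−p) = −5p + 4.
Setting these equal: 6p − 5 = −5p + 4 ⇒ 11p = 9 ⇒ p = 9/11, and the value is (6)·(9/11) − 5 = -1/11.
For the keeper: with q = P(Left), equating Low's and High's payoffs gives 2q − 1 = −9q + 4 ⇒ q = 5/11.

-1/11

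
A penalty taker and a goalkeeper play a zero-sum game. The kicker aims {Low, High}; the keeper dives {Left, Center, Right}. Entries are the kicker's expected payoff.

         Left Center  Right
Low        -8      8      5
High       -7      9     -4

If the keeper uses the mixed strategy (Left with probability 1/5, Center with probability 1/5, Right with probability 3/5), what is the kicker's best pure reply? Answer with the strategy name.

Expected payoff of Low: (1/5)·(-8) + (1/5)·8 + (3/5)·5 = 3.
Expected payoff of High: (1/5)·(-7) + (1/5)·9 + (3/5)·(-4) = -2.
The largest is 3, so the kicker's best response is Low.

Low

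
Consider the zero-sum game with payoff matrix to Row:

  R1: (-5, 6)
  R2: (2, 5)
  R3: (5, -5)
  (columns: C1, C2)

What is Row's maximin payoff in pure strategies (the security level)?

2

Row minima: R1 → -5, R2 → 2, R3 → -5.
The best of these is 2.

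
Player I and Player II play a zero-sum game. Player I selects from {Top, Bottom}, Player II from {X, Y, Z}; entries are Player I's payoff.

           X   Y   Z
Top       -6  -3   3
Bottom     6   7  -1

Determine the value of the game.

3/4

Row minima: Top → -6, Bottom → -1; maximin = -1.
Column maxima: X → 6, Y → 7, Z → 3; minimax = 3.
-1 ≠ 3, so there is no saddle point; optimal play is mixed.
Y is strictly dominated by X (it gives Player I strictly more in every row), so Player II never plays it.
On the remaining 2×2 (Top, Bottom vs X, Z):
Let Player I play Top with probability p. Expected payoff against X: (-6)p + 6(1−p) = −12p + 6; against Z: 3p + (-1)(1−p) = 4p − 1.
Setting these equal: −12p + 6 = 4p − 1 ⇒ −16p = -7 ⇒ p = 7/16, and the value is (-12)·(7/16) + 6 = 3/4.
For Player II: with q = P(X), equating Top's and Bottom's payoffs gives −9q + 3 = 7q − 1 ⇒ q = 1/4.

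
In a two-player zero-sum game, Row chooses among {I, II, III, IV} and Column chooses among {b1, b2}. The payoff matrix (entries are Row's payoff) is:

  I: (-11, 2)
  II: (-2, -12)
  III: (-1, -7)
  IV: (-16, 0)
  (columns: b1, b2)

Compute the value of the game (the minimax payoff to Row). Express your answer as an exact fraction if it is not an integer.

-79/19

Row minima: I → -11, II → -12, III → -7, IV → -16; maximin = -7.
Column maxima: b1 → -1, b2 → 2; minimax = -1.
-7 ≠ -1, so there is no saddle point; optimal play is mixed.
II is strictly dominated by III, so Row never plays it.
IV is strictly dominated by I, so Row never plays it.
On the remaining 2×2 (I, III vs b1, b2):
Let Row play I with probability p. Expected payoff against b1: (-11)p + (-1)(1−p) = −10p − 1; against b2: 2p + (-7)(1−p) = 9p − 7.
Setting these equal: −10p − 1 = 9p − 7 ⇒ −19p = -6 ⇒ p = 6/19, and the value is (-10)·(6/19) − 1 = -79/19.
For Column: with q = P(b1), equating I's and III's payoffs gives −13q + 2 = 6q − 7 ⇒ q = 9/19.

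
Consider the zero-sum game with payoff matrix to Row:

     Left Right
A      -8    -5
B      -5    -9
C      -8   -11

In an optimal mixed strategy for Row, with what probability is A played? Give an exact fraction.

Row minima: A → -8, B → -9, C → -11; maximin = -8.
Column maxima: Left → -5, Right → -5; minimax = -5.
-8 ≠ -5, so there is no saddle point; optimal play is mixed.
C is strictly dominated by B, so Row never plays it.
On the remaining 2×2 (A, B vs Left, Right):
Let Row play A with probability p. Expected payoff against Left: (-8)p + (-5)(1−p) = −3p − 5; against Right: (-5)p + (-9)(1−p) = 4p − 9.
Setting these equal: −3p − 5 = 4p − 9 ⇒ −7p = -4 ⇒ p = 4/7, and the value is (-3)·(4/7) − 5 = -47/7.
For Column: with q = P(Left), equating A's and B's payoffs gives −3q − 5 = 4q − 9 ⇒ q = 4/7.

4/7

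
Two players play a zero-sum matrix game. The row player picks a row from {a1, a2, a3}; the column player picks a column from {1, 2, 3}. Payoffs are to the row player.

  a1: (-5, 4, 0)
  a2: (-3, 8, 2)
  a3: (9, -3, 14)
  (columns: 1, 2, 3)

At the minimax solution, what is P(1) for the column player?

11/23

Row minima: a1 → -5, a2 → -3, a3 → -3; maximin = -3.
Column maxima: 1 → 9, 2 → 8, 3 → 14; minimax = 8.
-3 ≠ 8, so there is no saddle point; optimal play is mixed.
a1 is strictly dominated by a2, so the row player never plays it.
3 is strictly dominated by 1 (it gives the row player strictly more in every row), so the column player never plays it.
On the remaining 2×2 (a2, a3 vs 1, 2):
Let the row player play a2 with probability p. Expected payoff against 1: (-3)p + 9(1−p) = −12p + 9; against 2: 8p + (-3)(1−p) = 11p − 3.
Setting these equal: −12p + 9 = 11p − 3 ⇒ −23p = -12 ⇒ p = 12/23, and the value is (-12)·(12/23) + 9 = 63/23.
For the column player: with q = P(1), equating a2's and a3's payoffs gives −11q + 8 = 12q − 3 ⇒ q = 11/23.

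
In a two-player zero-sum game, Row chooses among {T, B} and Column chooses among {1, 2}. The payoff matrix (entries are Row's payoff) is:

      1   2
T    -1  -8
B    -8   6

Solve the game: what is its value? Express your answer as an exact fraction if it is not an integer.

Row minima: T → -8, B → -8; maximin = -8.
Column maxima: 1 → -1, 2 → 6; minimax = -1.
-8 ≠ -1, so there is no saddle point; optimal play is mixed.
Let Row play T with probability p. Expected payoff against 1: (-1)p + (-8)(1−p) = 7p − 8; against 2: (-8)p + 6(1−p) = −14p + 6.
Setting these equal: 7p − 8 = −14p + 6 ⇒ 21p = 14 ⇒ p = 2/3, and the value is (7)·(2/3) − 8 = -10/3.
For Column: with q = P(1), equating T's and B's payoffs gives 7q − 8 = −14q + 6 ⇒ q = 2/3.

-10/3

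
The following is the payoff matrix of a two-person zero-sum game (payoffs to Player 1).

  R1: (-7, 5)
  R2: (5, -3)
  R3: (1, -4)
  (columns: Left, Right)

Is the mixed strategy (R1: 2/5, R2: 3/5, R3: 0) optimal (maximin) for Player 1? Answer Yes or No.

Against Left this mix gives (2/5)·(-7) + (3/5)·5 = 1/5.
Against Right this mix gives (2/5)·5 + (3/5)·(-3) = 1/5.
All of Player 2's active replies (Left, Right) yield 1/5, and no column does worse for Player 1. The mix makes Player 2 indifferent and guarantees 1/5, so it is optimal.

Yes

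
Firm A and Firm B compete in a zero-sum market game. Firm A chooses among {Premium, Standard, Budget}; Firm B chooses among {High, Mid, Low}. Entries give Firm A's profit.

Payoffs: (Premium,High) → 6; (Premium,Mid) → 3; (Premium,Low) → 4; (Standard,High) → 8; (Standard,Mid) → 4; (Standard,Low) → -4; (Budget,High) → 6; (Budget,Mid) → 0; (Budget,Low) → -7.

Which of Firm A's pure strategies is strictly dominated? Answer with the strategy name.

Standard gives a strictly higher payoff than Budget against every column: 8 > 6, 4 > 0, -4 > -7.
So Budget is strictly dominated and Firm A never plays it.

Budget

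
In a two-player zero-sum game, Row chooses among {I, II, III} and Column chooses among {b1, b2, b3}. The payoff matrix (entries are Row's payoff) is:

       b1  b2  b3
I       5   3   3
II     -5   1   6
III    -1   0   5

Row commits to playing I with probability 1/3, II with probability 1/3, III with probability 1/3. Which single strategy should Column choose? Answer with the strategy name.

If Column plays b1, Row's expected payoff is (1/3)·5 + (1/3)·(-5) + (1/3)·(-1) = -1/3.
If Column plays b2, Row's expected payoff is (1/3)·3 + (1/3)·1 + (1/3)·0 = 4/3.
If Column plays b3, Row's expected payoff is (1/3)·3 + (1/3)·6 + (1/3)·5 = 14/3.
Column minimizes Row's payoff; the smallest is -1/3, so the best response is b1.

b1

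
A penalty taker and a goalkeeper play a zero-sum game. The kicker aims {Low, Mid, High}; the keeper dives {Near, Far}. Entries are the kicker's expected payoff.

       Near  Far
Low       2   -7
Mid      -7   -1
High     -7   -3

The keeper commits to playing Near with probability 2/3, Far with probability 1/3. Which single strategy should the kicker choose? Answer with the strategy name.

Low

Expected payoff of Low: (2/3)·2 + (1/3)·(-7) = -1.
Expected payoff of Mid: (2/3)·(-7) + (1/3)·(-1) = -5.
Expected payoff of High: (2/3)·(-7) + (1/3)·(-3) = -17/3.
The largest is -1, so the kicker's best response is Low.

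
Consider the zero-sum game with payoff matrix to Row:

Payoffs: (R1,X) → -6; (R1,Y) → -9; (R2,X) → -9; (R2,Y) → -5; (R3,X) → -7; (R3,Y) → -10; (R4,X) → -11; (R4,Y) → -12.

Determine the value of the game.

-51/7

Row minima: R1 → -9, R2 → -9, R3 → -10, R4 → -12; maximin = -9.
Column maxima: X → -6, Y → -5; minimax = -6.
-9 ≠ -6, so there is no saddle point; optimal play is mixed.
R3 is strictly dominated by R1, so Row never plays it.
R4 is strictly dominated by R1, so Row never plays it.
On the remaining 2×2 (R1, R2 vs X, Y):
Let Row play R1 with probability p. Expected payoff against X: (-6)p + (-9)(1−p) = 3p − 9; against Y: (-9)p + (-5)(1−p) = −4p − 5.
Setting these equal: 3p − 9 = −4p − 5 ⇒ 7p = 4 ⇒ p = 4/7, and the value is (3)·(4/7) − 9 = -51/7.
For Column: with q = P(X), equating R1's and R2's payoffs gives 3q − 9 = −4q − 5 ⇒ q = 4/7.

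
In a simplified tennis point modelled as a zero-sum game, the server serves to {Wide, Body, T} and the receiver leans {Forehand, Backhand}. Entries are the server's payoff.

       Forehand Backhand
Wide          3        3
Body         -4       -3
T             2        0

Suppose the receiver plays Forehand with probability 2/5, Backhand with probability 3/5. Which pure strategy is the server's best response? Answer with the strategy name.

Expected payoff of Wide: (2/5)·3 + (3/5)·3 = 3.
Expected payoff of Body: (2/5)·(-4) + (3/5)·(-3) = -17/5.
Expected payoff of T: (2/5)·2 + (3/5)·0 = 4/5.
The largest is 3, so the server's best response is Wide.

Wide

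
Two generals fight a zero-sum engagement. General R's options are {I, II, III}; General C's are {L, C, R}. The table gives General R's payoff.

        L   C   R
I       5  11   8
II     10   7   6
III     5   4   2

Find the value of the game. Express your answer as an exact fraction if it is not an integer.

Row minima: I → 5, II → 6, III → 2; maximin = 6.
Column maxima: L → 10, C → 11, R → 8; minimax = 8.
6 ≠ 8, so there is no saddle point; optimal play is mixed.
III is strictly dominated by II, so General R never plays it.
C is strictly dominated by R (it gives General R strictly more in every row), so General C never plays it.
On the remaining 2×2 (I, II vs L, R):
Let General R play I with probability p. Expected payoff against L: 5p + 10(1−p) = −5p + 10; against R: 8p + 6(1−p) = 2p + 6.
Setting these equal: −5p + 10 = 2p + 6 ⇒ −7p = -4 ⇒ p = 4/7, and the value is (-5)·(4/7) + 10 = 50/7.
For General C: with q = P(L), equating I's and II's payoffs gives −3q + 8 = 4q + 6 ⇒ q = 2/7.

50/7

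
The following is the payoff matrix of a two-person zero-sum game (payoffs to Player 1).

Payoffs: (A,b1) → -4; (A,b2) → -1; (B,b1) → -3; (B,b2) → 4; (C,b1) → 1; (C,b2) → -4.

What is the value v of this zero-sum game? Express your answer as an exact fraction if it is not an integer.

-2/3

Row minima: A → -4, B → -3, C → -4; maximin = -3.
Column maxima: b1 → 1, b2 → 4; minimax = 1.
-3 ≠ 1, so there is no saddle point; optimal play is mixed.
A is strictly dominated by B, so Player 1 never plays it.
On the remaining 2×2 (B, C vs b1, b2):
Let Player 1 play B with probability p. Expected payoff against b1: (-3)p + 1(1−p) = −4p + 1; against b2: 4p + (-4)(1−p) = 8p − 4.
Setting these equal: −4p + 1 = 8p − 4 ⇒ −12p = -5 ⇒ p = 5/12, and the value is (-4)·(5/12) + 1 = -2/3.
For Player 2: with q = P(b1), equating B's and C's payoffs gives −7q + 4 = 5q − 4 ⇒ q = 2/3.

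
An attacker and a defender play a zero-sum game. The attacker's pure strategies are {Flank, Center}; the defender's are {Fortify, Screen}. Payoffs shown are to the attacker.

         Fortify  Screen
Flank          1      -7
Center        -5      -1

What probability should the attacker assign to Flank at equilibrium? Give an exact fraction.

Row minima: Flank → -7, Center → -5; maximin = -5.
Column maxima: Fortify → 1, Screen → -1; minimax = -1.
-5 ≠ -1, so there is no saddle point; optimal play is mixed.
Let the attacker play Flank with probability p. Expected payoff against Fortify: 1p + (-5)(1−p) = 6p − 5; against Screen: (-7)p + (-1)(1−p) = −6p − 1.
Setting these equal: 6p − 5 = −6p − 1 ⇒ 12p = 4 ⇒ p = 1/3, and the value is (6)·(1/3) − 5 = -3.
For the defender: with q = P(Fortify), equating Flank's and Center's payoffs gives 8q − 7 = −4q − 1 ⇒ q = 1/2.

1/3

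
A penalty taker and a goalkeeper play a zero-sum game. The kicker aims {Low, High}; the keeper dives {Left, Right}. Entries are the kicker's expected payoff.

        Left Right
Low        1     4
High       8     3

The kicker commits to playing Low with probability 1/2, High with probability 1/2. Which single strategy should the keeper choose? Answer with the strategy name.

If the keeper plays Left, the kicker's expected payoff is (1/2)·1 + (1/2)·8 = 9/2.
If the keeper plays Right, the kicker's expected payoff is (1/2)·4 + (1/2)·3 = 7/2.
The keeper minimizes the kicker's payoff; the smallest is 7/2, so the best response is Right.

Right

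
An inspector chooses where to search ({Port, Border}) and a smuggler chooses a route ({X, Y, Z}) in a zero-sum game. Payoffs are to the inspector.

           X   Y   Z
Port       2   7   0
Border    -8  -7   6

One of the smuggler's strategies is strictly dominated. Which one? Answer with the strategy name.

X holds the inspector's payoff strictly below Y in every row: 2 < 7, -8 < -7.
So Y is strictly dominated for the smuggler.

Y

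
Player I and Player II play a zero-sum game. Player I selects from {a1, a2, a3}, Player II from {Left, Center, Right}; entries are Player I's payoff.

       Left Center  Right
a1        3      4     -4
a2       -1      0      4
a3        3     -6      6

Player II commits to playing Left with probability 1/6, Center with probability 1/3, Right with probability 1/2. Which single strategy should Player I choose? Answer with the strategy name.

Expected payoff of a1: (1/6)·3 + (1/3)·4 + (1/2)·(-4) = -1/6.
Expected payoff of a2: (1/6)·(-1) + (1/3)·0 + (1/2)·4 = 11/6.
Expected payoff of a3: (1/6)·3 + (1/3)·(-6) + (1/2)·6 = 3/2.
The largest is 11/6, so Player I's best response is a2.

a2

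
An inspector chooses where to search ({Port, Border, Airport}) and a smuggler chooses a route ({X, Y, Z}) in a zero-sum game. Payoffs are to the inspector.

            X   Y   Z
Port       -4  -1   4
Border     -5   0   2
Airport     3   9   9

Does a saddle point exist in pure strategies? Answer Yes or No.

Yes

Row minima: Port → -4, Border → -5, Airport → 3; maximin = 3.
Column maxima: X → 3, Y → 9, Z → 9; minimax = 3.
maximin = minimax = 3, so a saddle point exists.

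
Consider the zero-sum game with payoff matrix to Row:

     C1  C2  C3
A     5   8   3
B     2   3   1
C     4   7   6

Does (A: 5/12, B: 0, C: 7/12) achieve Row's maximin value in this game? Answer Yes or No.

Against C1 this mix gives (5/12)·5 + (7/12)·4 = 53/12.
Against C2 this mix gives (5/12)·8 + (7/12)·7 = 89/12.
Against C3 this mix gives (5/12)·3 + (7/12)·6 = 19/4.
Column will play C1, holding Row to 53/12. Shifting weight toward the row that does better against C1 would raise this floor (the equalizing mix achieves 9/2 against both C1 and C3), so the proposed strategy is not optimal.

No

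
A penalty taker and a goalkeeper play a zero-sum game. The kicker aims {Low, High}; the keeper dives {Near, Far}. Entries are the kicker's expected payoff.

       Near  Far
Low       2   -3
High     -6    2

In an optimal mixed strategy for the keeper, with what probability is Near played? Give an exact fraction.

5/13

Row minima: Low → -3, High → -6; maximin = -3.
Column maxima: Near → 2, Far → 2; minimax = 2.
-3 ≠ 2, so there is no saddle point; optimal play is mixed.
Let the kicker play Low with probability p. Expected payoff against Near: 2p + (-6)(1−p) = 8p − 6; against Far: (-3)p + 2(1−p) = −5p + 2.
Setting these equal: 8p − 6 = −5p + 2 ⇒ 13p = 8 ⇒ p = 8/13, and the value is (8)·(8/13) − 6 = -14/13.
For the keeper: with q = P(Near), equating Low's and High's payoffs gives 5q − 3 = −8q + 2 ⇒ q = 5/13.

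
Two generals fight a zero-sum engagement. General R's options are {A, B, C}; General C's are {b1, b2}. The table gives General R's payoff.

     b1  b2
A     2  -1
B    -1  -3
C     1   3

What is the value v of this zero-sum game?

Row minima: A → -1, B → -3, C → 1; maximin = 1.
Column maxima: b1 → 2, b2 → 3; minimax = 2.
1 ≠ 2, so there is no saddle point; optimal play is mixed.
B is strictly dominated by A, so General R never plays it.
On the remaining 2×2 (A, C vs b1, b2):
Let General R play A with probability p. Expected payoff against b1: 2p + 1(1−p) = p + 1; against b2: (-1)p + 3(1−p) = −4p + 3.
Setting these equal: p + 1 = −4p + 3 ⇒ 5p = 2 ⇒ p = 2/5, and the value is (1)·(2/5) + 1 = 7/5.
For General C: with q = P(b1), equating A's and C's payoffs gives 3q − 1 = −2q + 3 ⇒ q = 4/5.

7/5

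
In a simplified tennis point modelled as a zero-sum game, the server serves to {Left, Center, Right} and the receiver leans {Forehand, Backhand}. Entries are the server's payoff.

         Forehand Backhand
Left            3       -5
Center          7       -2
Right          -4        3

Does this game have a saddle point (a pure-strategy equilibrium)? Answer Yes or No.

Row minima: Left → -5, Center → -2, Right → -4; maximin = -2.
Column maxima: Forehand → 7, Backhand → 3; minimax = 3.
-2 ≠ 3, so no pure-strategy equilibrium exists.

No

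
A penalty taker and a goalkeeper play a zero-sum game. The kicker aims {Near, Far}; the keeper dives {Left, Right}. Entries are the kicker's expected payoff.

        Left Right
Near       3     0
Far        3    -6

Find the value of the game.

0

Row minima: Near → 0, Far → -6; maximin = 0.
Column maxima: Left → 3, Right → 0; minimax = 0.
Since maximin = minimax = 0, there is a saddle point and the value is 0.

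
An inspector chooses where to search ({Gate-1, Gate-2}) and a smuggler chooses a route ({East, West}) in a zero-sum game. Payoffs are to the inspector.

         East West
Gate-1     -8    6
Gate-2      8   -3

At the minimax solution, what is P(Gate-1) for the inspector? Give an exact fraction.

Row minima: Gate-1 → -8, Gate-2 → -3; maximin = -3.
Column maxima: East → 8, West → 6; minimax = 6.
-3 ≠ 6, so there is no saddle point; optimal play is mixed.
Let the inspector play Gate-1 with probability p. Expected payoff against East: (-8)p + 8(1−p) = −16p + 8; against West: 6p + (-3)(1−p) = 9p − 3.
Setting these equal: −16p + 8 = 9p − 3 ⇒ −25p = -11 ⇒ p = 11/25, and the value is (-16)·(11/25) + 8 = 24/25.
For the smuggler: with q = P(East), equating Gate-1's and Gate-2's payoffs gives −14q + 6 = 11q − 3 ⇒ q = 9/25.

11/25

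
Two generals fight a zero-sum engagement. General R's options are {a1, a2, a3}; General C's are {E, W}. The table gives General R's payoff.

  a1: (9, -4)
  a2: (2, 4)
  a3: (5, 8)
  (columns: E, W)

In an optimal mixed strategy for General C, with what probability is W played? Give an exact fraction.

Row minima: a1 → -4, a2 → 2, a3 → 5; maximin = 5.
Column maxima: E → 9, W → 8; minimax = 8.
5 ≠ 8, so there is no saddle point; optimal play is mixed.
a2 is strictly dominated by a3, so General R never plays it.
On the remaining 2×2 (a1, a3 vs E, W):
Let General R play a1 with probability p. Expected payoff against E: 9p + 5(1−p) = 4p + 5; against W: (-4)p + 8(1−p) = −12p + 8.
Setting these equal: 4p + 5 = −12p + 8 ⇒ 16p = 3 ⇒ p = 3/16, and the value is (4)·(3/16) + 5 = 23/4.
For General C: with q = P(E), equating a1's and a3's payoffs gives 13q − 4 = −3q + 8 ⇒ q = 3/4.

1/4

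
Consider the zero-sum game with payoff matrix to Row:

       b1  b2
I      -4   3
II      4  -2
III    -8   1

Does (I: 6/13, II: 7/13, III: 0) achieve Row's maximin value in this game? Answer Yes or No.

Yes

Against b1 this mix gives (6/13)·(-4) + (7/13)·4 = 4/13.
Against b2 this mix gives (6/13)·3 + (7/13)·(-2) = 4/13.
All of Column's active replies (b1, b2) yield 4/13, and no column does worse for Row. The mix makes Column indifferent and guarantees 4/13, so it is optimal.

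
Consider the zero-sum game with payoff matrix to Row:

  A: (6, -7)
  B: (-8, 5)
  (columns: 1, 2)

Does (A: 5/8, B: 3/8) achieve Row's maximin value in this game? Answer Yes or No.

No

Against 1 this mix gives (5/8)·6 + (3/8)·(-8) = 3/4.
Against 2 this mix gives (5/8)·(-7) + (3/8)·5 = -5/2.
Column will play 2, holding Row to -5/2. Shifting weight toward the row that does better against 2 would raise this floor (the equalizing mix achieves -1 against both 2 and 1), so the proposed strategy is not optimal.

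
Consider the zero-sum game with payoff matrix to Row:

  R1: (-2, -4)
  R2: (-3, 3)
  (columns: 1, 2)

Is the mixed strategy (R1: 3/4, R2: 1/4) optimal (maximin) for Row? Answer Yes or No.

Against 1 this mix gives (3/4)·(-2) + (1/4)·(-3) = -9/4.
Against 2 this mix gives (3/4)·(-4) + (1/4)·3 = -9/4.
All of Column's active replies (1, 2) yield -9/4, and no column does worse for Row. The mix makes Column indifferent and guarantees -9/4, so it is optimal.

Yes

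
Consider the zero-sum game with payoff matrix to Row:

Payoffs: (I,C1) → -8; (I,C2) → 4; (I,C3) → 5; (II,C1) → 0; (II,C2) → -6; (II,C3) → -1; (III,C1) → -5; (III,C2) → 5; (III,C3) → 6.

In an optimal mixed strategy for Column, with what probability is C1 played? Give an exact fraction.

11/16

Row minima: I → -8, II → -6, III → -5; maximin = -5.
Column maxima: C1 → 0, C2 → 5, C3 → 6; minimax = 0.
-5 ≠ 0, so there is no saddle point; optimal play is mixed.
I is strictly dominated by III, so Row never plays it.
C3 is strictly dominated by C2 (it gives Row strictly more in every row), so Column never plays it.
On the remaining 2×2 (II, III vs C1, C2):
Let Row play II with probability p. Expected payoff against C1: 0p + (-5)(1−p) = 5p − 5; against C2: (-6)p + 5(1−p) = −11p + 5.
Setting these equal: 5p − 5 = −11p + 5 ⇒ 16p = 10 ⇒ p = 5/8, and the value is (5)·(5/8) − 5 = -15/8.
For Column: with q = P(C1), equating II's and III's payoffs gives 6q − 6 = −10q + 5 ⇒ q = 11/16.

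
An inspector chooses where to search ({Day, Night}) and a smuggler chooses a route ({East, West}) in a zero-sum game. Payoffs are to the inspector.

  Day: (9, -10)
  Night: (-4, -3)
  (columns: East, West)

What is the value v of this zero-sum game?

-67/20

Row minima: Day → -10, Night → -4; maximin = -4.
Column maxima: East → 9, West → -3; minimax = -3.
-4 ≠ -3, so there is no saddle point; optimal play is mixed.
Let the inspector play Day with probability p. Expected payoff against East: 9p + (-4)(1−p) = 13p − 4; against West: (-10)p + (-3)(1−p) = −7p − 3.
Setting these equal: 13p − 4 = −7p − 3 ⇒ 20p = 1 ⇒ p = 1/20, and the value is (13)·(1/20) − 4 = -67/20.
For the smuggler: with q = P(East), equating Day's and Night's payoffs gives 19q − 10 = −q − 3 ⇒ q = 7/20.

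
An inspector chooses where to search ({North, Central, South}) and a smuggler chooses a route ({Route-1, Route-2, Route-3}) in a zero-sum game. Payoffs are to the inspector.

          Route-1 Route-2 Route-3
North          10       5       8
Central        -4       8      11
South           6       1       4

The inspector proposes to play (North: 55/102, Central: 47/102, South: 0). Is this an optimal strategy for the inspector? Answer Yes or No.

No

Against Route-1 this mix gives (55/102)·10 + (47/102)·(-4) = 181/51.
Against Route-2 this mix gives (55/102)·5 + (47/102)·8 = 217/34.
Against Route-3 this mix gives (55/102)·8 + (47/102)·11 = 319/34.
The smuggler will play Route-1, holding the inspector to 181/51. Shifting weight toward the row that does better against Route-1 would raise this floor (the equalizing mix achieves 100/17 against both Route-1 and Route-2), so the proposed strategy is not optimal.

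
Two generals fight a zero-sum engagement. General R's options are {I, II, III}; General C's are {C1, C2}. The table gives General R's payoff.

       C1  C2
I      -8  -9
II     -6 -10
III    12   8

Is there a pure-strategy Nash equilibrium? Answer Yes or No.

Yes

Row minima: I → -9, II → -10, III → 8; maximin = 8.
Column maxima: C1 → 12, C2 → 8; minimax = 8.
maximin = minimax = 8, so a saddle point exists.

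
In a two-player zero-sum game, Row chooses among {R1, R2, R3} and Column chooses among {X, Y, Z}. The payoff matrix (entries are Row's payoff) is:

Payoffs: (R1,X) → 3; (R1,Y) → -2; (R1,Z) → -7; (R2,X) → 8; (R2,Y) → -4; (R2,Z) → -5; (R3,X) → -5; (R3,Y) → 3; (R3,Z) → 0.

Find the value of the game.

-25/18

Row minima: R1 → -7, R2 → -5, R3 → -5; maximin = -5.
Column maxima: X → 8, Y → 3, Z → 0; minimax = 0.
-5 ≠ 0, so there is no saddle point; optimal play is mixed.
Y is strictly dominated by Z (it gives Row strictly more in every row), so Column never plays it.
With Y eliminated, R1 is strictly dominated by R2 (R2 gives Row strictly more in every remaining column), so Row never plays it.
On the remaining 2×2 (R2, R3 vs X, Z):
Let Row play R2 with probability p. Expected payoff against X: 8p + (-5)(1−p) = 13p − 5; against Z: (-5)p + 0(1−p) = −5p.
Setting these equal: 13p − 5 = −5p ⇒ 18p = 5 ⇒ p = 5/18, and the value is (13)·(5/18) − 5 = -25/18.
For Column: with q = P(X), equating R2's and R3's payoffs gives 13q − 5 = −5q ⇒ q = 5/18.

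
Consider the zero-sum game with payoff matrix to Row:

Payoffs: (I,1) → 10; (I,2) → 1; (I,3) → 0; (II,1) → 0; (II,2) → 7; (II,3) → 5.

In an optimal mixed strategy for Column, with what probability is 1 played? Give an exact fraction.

Row minima: I → 0, II → 0; maximin = 0.
Column maxima: 1 → 10, 2 → 7, 3 → 5; minimax = 5.
0 ≠ 5, so there is no saddle point; optimal play is mixed.
2 is strictly dominated by 3 (it gives Row strictly more in every row), so Column never plays it.
On the remaining 2×2 (I, II vs 1, 3):
Let Row play I with probability p. Expected payoff against 1: 10p + 0(1−p) = 10p; against 3: 0p + 5(1−p) = −5p + 5.
Setting these equal: 10p = −5p + 5 ⇒ 15p = 5 ⇒ p = 1/3, and the value is (10)·(1/3) = 10/3.
For Column: with q = P(1), equating I's and II's payoffs gives 10q = −5q + 5 ⇒ q = 1/3.

1/3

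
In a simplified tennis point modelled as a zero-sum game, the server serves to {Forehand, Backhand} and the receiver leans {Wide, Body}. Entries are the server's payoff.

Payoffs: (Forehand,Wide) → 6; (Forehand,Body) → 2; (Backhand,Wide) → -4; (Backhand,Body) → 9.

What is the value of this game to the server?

62/17

Row minima: Forehand → 2, Backhand → -4; maximin = 2.
Column maxima: Wide → 6, Body → 9; minimax = 6.
2 ≠ 6, so there is no saddle point; optimal play is mixed.
Let the server play Forehand with probability p. Expected payoff against Wide: 6p + (-4)(1−p) = 10p − 4; against Body: 2p + 9(1−p) = −7p + 9.
Setting these equal: 10p − 4 = −7p + 9 ⇒ 17p = 13 ⇒ p = 13/17, and the value is (10)·(13/17) − 4 = 62/17.
For the receiver: with q = P(Wide), equating Forehand's and Backhand's payoffs gives 4q + 2 = −13q + 9 ⇒ q = 7/17.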